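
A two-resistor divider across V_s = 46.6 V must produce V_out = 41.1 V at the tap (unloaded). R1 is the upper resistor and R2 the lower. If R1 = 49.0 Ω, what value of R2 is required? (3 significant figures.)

R2 ≈ 366 Ω

The divider ratio is R2/(R1+R2) = 41.1/46.6 = 0.8820.
So R2 = R1 · V_out/(V_s − V_out) = 49.0 × 41.1/(46.6 − 41.1) = 49.0 × 7.473 = 366.2 Ω.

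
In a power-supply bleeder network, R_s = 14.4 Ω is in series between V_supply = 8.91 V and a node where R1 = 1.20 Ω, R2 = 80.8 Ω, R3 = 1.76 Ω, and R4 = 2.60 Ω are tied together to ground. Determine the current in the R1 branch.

Equivalent of the parallel group: R_p = 0.5560 Ω.
Node voltage V_A = V_supply · R_p/(R_s + R_p) = 8.91 × 0.03718 = 0.3312 V.
I(R1) = V_A / R1 = 0.3312/1.20 = 0.2760 A.

I ≈ 0.276 A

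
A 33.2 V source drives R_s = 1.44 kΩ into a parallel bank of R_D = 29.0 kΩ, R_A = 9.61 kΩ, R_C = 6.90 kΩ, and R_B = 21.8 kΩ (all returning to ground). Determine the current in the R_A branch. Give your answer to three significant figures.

Equivalent of the parallel group: R_p = 3.036 kΩ.
V_A by voltage divider: V_A = 33.2 × 3.036/(1.44 + 3.036) = 22.52 V.
I(R_A) = V_A / R_A = 22.52/9.61 = 2.343 mA.

I ≈ 2.34 mA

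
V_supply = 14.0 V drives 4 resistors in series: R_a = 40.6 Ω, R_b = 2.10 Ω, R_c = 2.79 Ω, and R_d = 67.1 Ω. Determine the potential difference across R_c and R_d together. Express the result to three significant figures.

V ≈ 8.69 V

Series total: ΣR = 40.6 + 2.10 + 2.79 + 67.1 = 112.6 Ω.
R_{R_c..R_d} = 2.79 + 67.1 = 69.89 Ω.
Voltage divider: V = V_supply · (69.89 / 112.6) = 14.0 × 0.6207 = 8.690 V.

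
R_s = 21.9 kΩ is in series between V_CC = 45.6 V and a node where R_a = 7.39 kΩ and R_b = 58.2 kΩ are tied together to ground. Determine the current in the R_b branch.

I ≈ 0.181 mA

Equivalent of the parallel group: R_p = 6.557 kΩ.
V_A by voltage divider: V_A = 45.6 × 6.557/(21.9 + 6.557) = 10.51 V.
Branch current I = V_A/R_b = 10.51/58.2 = 0.1805 mA.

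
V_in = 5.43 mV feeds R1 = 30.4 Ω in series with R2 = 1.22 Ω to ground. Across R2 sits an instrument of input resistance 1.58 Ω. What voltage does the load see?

V_out ≈ 0.120 mV

R2 ‖ R_L = (1.22 × 1.58)/(1.22 + 1.58) = 0.6884 Ω.
Now apply the divider: V_out = 5.43 × 0.02214 = 0.1202 mV.
(Unloaded it would be 0.210 mV; the load pulls it down.)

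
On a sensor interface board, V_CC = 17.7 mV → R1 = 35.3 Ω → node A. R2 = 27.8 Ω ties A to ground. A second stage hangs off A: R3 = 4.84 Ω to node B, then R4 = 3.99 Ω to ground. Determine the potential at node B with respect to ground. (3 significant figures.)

The second stage (R3 + R4 = 8.830 Ω) loads node A in parallel with R2.
Effective lower resistance at A: R2 ‖ 8.830 = 6.701 Ω.
V_A = 17.7 × 6.701/(35.3 + 6.701) = 2.824 mV.
Then the unloaded second divider: V_B = V_A × R4/(R3+R4) = 2.824 × 0.4519 = 1.276 mV.

V_B ≈ 1.28 mV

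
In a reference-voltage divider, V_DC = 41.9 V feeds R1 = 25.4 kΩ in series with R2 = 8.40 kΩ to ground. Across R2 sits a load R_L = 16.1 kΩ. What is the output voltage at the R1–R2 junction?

V_out ≈ 7.48 V

R2 ‖ R_L = (8.40 × 16.1)/(8.40 + 16.1) = 5.520 kΩ.
Then V_out = V_DC · R2'/(R1 + R2') = 41.9 × 5.520/30.92 = 7.480 V.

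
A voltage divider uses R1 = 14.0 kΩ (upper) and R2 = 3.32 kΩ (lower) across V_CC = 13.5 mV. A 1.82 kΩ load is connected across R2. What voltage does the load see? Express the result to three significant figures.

V_out ≈ 1.05 mV

The load sits in parallel with R2, giving an effective lower resistance R2' = R2·R_L/(R2+R_L) = 1.176 kΩ.
Now apply the divider: V_out = 13.5 × 0.07746 = 1.046 mV.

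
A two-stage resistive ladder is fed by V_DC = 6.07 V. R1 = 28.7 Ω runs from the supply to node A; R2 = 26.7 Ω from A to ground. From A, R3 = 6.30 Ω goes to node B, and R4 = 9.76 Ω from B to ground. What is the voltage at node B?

V_B ≈ 0.955 V

The second stage (R3 + R4 = 16.06 Ω) loads node A in parallel with R2.
Effective lower resistance at A: R2 ‖ 16.06 = 10.03 Ω.
First divider: V_A = V_DC · 10.03/(28.7 + 10.03) = 1.572 V.
Stage 2 is unloaded, so V_B = V_A · R4/(R3+R4) = 1.572 × 9.76/16.06 = 0.9552 V.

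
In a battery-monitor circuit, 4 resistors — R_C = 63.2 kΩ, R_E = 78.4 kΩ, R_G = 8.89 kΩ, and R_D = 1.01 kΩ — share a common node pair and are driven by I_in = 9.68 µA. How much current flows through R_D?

I ≈ 8.47 µA

Conductances: ΣG = 1/63.2 + 1/78.4 + 1/8.89 + 1/1.01 = 1.131 (1/kΩ).
R_D takes the fraction G_k/ΣG = 0.9901/1.131 = 0.8753, so I = 9.68 × 0.8753 = 8.473 µA.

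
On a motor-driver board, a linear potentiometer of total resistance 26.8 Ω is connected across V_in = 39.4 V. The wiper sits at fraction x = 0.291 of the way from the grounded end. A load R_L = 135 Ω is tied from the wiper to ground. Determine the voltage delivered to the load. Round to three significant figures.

Lower segment x·R_p = 7.799 Ω; upper segment (1−x)·R_p = 19.00 Ω.
(x·R_p) ‖ R_L = 7.373 Ω.
Loaded-divider output: V_out = 39.4 × 0.2796 = 11.01 V.
(Unloaded: V_out = x·V_in = 11.5 V.)

V_out ≈ 11.0 V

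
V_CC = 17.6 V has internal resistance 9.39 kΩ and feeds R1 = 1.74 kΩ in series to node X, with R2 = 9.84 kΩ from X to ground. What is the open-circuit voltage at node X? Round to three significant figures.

V_th ≈ 8.26 V

R1' = 9.39 + 1.74 = 11.13 kΩ (source resistance + R1).
V_th is the unloaded tap voltage: V_CC · R2/(R1'+R2) = 17.6 × 0.4692 = 8.259 V.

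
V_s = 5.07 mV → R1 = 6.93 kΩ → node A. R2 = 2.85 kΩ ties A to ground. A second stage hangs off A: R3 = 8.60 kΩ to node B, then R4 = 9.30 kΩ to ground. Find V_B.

Looking into the second stage from A: R3 + R4 = 17.90 kΩ appears in parallel with R2.
R2 ‖ (R3+R4) = 2.459 kΩ.
First divider: V_A = V_s · 2.459/(6.93 + 2.459) = 1.328 mV.
V_B = V_A × 0.5196 = 0.6898 mV.

V_B ≈ 0.690 mV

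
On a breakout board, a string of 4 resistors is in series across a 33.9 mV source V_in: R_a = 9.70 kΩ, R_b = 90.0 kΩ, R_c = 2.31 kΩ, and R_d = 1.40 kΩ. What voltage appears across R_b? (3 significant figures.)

Total series resistance ΣR = 9.70 + 90.0 + 2.31 + 1.40 = 103.4 kΩ.
By the voltage-divider rule, V = 33.9 × 90.00/103.4 = 29.50 mV.

V ≈ 29.5 mV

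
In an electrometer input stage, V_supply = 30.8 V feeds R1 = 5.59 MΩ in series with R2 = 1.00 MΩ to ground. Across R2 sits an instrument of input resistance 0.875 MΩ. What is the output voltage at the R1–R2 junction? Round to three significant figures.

V_out ≈ 2.37 V

The load sits in parallel with R2, giving an effective lower resistance R2' = R2·R_L/(R2+R_L) = 0.4667 MΩ.
Voltage divider with the loaded lower leg: V_out = 30.8 × 0.4667/(5.59 + 0.4667) = 30.8 × 0.07705 = 2.373 V.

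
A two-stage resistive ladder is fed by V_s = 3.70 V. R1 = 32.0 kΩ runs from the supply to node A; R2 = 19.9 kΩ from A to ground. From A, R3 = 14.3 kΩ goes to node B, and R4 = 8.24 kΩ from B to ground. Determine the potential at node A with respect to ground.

The second stage (R3 + R4 = 22.54 kΩ) loads node A in parallel with R2.
Effective lower resistance at A: R2 ‖ 22.54 = 10.57 kΩ.
So V_A = 3.70 × 0.2483 = 0.9186 V.

V_A ≈ 0.919 V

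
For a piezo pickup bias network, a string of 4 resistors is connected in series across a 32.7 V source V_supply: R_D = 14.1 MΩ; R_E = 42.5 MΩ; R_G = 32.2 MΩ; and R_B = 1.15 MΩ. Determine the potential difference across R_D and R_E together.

V ≈ 20.6 V

Total series resistance ΣR = 14.1 + 42.5 + 32.2 + 1.15 = 89.95 MΩ.
R_{R_D..R_E} = 14.1 + 42.5 = 56.60 MΩ.
By the voltage-divider rule, V = 32.7 × 56.60/89.95 = 20.58 V.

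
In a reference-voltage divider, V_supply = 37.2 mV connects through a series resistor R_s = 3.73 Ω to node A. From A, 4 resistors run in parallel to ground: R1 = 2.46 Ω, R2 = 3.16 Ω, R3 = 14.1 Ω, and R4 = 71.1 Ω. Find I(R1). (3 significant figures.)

Parallel bank: R_p = 1/(1/2.46 + 1/3.16 + 1/14.1 + 1/71.1) = 1.238 Ω.
V_A by voltage divider: V_A = 37.2 × 1.238/(3.73 + 1.238) = 9.268 mV.
I(R1) = V_A / R1 = 9.268/2.46 = 3.768 mA.

I ≈ 3.77 mA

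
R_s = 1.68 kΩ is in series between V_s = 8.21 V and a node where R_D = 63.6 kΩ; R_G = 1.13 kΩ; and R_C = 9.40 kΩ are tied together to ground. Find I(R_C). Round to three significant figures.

Combine the parallel branches: R_p = (1/63.6 + 1/1.13 + 1/9.40)⁻¹ = 0.9930 kΩ.
V_A = 8.21 × 0.9930/2.673 = 3.050 V.
Branch current I = V_A/R_C = 3.050/9.40 = 0.3245 mA.

I ≈ 0.324 mA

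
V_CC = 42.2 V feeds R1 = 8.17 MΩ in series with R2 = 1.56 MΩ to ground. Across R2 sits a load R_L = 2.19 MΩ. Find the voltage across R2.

First combine the lower leg with the load: R2 ‖ R_L = 0.9110 MΩ.
Now apply the divider: V_out = 42.2 × 0.1003 = 4.234 V.

V_out ≈ 4.23 V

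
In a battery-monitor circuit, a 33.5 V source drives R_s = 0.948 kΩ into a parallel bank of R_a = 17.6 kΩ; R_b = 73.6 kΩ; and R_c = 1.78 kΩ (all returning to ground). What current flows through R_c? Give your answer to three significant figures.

Equivalent of the parallel group: R_p = 1.582 kΩ.
V_A = 33.5 × 1.582/2.530 = 20.95 V.
I(R_c) = V_A / R_c = 20.95/1.78 = 11.77 mA.

I ≈ 11.8 mA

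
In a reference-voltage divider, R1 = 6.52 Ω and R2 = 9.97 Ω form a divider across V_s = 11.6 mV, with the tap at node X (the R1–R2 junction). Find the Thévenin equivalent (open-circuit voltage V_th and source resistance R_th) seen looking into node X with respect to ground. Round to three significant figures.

V_th ≈ 7.01 mV, R_th ≈ 3.94 Ω

V_th is the unloaded tap voltage: V_s · R2/(R1+R2) = 11.6 × 0.6046 = 7.013 mV.
Looking into X with the source shorted: R_th = R1·R2/(R1+R2) = 6.520 × 9.97/16.49 = 3.942 Ω.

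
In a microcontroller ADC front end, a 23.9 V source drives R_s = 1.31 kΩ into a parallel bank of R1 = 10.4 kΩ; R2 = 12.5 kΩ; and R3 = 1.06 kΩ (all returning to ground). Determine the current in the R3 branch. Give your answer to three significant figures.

Equivalent of the parallel group: R_p = 0.8932 kΩ.
V_A by voltage divider: V_A = 23.9 × 0.8932/(1.31 + 0.8932) = 9.689 V.
I(R3) = V_A / R3 = 9.689/1.06 = 9.141 mA.

I ≈ 9.14 mA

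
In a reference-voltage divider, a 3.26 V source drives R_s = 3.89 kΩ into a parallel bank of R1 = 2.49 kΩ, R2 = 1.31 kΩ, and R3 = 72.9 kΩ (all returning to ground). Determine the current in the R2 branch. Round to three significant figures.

I ≈ 0.446 mA

Parallel bank: R_p = 1/(1/2.49 + 1/1.31 + 1/72.9) = 0.8484 kΩ.
Node voltage V_A = V_s · R_p/(R_s + R_p) = 3.26 × 0.1790 = 0.5837 V.
I(R2) = V_A / R2 = 0.5837/1.31 = 0.4456 mA.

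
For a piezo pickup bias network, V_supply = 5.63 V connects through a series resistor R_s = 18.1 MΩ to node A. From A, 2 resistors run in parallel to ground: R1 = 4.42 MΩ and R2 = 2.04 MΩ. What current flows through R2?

Combine the parallel branches: R_p = (1/4.42 + 1/2.04)⁻¹ = 1.396 MΩ.
V_A by voltage divider: V_A = 5.63 × 1.396/(18.1 + 1.396) = 0.4031 V.
I(R2) = V_A / R2 = 0.4031/2.04 = 0.1976 µA.

I ≈ 0.198 µA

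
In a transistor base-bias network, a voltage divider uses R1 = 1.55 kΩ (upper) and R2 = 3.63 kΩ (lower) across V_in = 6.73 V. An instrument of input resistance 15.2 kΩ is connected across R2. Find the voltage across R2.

V_out ≈ 4.40 V

First combine the lower leg with the load: R2 ‖ R_L = 2.930 kΩ.
Now apply the divider: V_out = 6.73 × 0.6540 = 4.402 V.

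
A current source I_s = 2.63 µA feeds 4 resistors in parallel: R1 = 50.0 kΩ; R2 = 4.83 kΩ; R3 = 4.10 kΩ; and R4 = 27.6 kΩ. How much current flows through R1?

Total conductance ΣG = 1/50.0 + 1/4.83 + 1/4.10 + 1/27.6 = 0.5072 (units of 1/kΩ).
By the current-divider rule, I = I_s · G_k/ΣG = 2.63 × 0.03943 = 0.1037 µA.

I ≈ 0.104 µA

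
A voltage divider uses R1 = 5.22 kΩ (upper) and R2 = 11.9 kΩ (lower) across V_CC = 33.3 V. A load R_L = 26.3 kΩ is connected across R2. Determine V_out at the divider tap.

V_out ≈ 20.3 V

The load sits in parallel with R2, giving an effective lower resistance R2' = R2·R_L/(R2+R_L) = 8.193 kΩ.
Now apply the divider: V_out = 33.3 × 0.6108 = 20.34 V.
(Unloaded it would be 23.1 V; the load pulls it down.)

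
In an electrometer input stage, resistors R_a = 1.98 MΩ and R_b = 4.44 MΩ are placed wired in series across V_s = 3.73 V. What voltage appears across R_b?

V ≈ 2.58 V

ΣR = 1.98 + 4.44 = 6.420 MΩ.
Voltage divider: V = V_s · (4.440 / 6.420) = 3.73 × 0.6916 = 2.580 V.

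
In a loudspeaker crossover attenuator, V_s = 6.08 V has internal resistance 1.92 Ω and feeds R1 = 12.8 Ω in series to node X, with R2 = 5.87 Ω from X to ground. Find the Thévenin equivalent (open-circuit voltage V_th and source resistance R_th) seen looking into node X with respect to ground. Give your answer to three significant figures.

V_th ≈ 1.73 V, R_th ≈ 4.20 Ω

R1' = 1.92 + 12.8 = 14.72 Ω (source resistance + R1).
V_th is the unloaded tap voltage: V_s · R2/(R1'+R2) = 6.08 × 0.2851 = 1.733 V.
Looking into X with the source shorted: R_th = R1'·R2/(R1'+R2) = 14.72 × 5.87/20.59 = 4.197 Ω.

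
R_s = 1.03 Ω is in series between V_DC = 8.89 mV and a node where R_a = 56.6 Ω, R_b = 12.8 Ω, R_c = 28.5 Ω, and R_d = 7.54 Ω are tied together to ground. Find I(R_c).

I ≈ 0.245 mA

Parallel bank: R_p = 1/(1/56.6 + 1/12.8 + 1/28.5 + 1/7.54) = 3.795 Ω.
V_A by voltage divider: V_A = 8.89 × 3.795/(1.03 + 3.795) = 6.992 mV.
Branch current I = V_A/R_c = 6.992/28.5 = 0.2453 mA.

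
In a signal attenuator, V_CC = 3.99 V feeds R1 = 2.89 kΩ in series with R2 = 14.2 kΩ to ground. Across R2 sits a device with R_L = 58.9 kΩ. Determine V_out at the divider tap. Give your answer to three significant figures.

R2 ‖ R_L = (14.2 × 58.9)/(14.2 + 58.9) = 11.44 kΩ.
Voltage divider with the loaded lower leg: V_out = 3.99 × 11.44/(2.89 + 11.44) = 3.99 × 0.7983 = 3.185 V.
(Unloaded it would be 3.32 V; the load pulls it down.)

V_out ≈ 3.19 V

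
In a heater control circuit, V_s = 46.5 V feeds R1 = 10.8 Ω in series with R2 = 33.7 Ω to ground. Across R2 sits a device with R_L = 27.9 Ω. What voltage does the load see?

V_out ≈ 27.2 V

First combine the lower leg with the load: R2 ‖ R_L = 15.26 Ω.
Now apply the divider: V_out = 46.5 × 0.5856 = 27.23 V.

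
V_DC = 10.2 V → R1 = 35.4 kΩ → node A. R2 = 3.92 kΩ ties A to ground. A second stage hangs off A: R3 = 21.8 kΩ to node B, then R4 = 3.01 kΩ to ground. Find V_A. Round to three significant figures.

Looking into the second stage from A: R3 + R4 = 24.81 kΩ appears in parallel with R2.
Effective lower resistance at A: R2 ‖ 24.81 = 3.385 kΩ.
First divider: V_A = V_DC · 3.385/(35.4 + 3.385) = 0.8902 V.

V_A ≈ 0.890 V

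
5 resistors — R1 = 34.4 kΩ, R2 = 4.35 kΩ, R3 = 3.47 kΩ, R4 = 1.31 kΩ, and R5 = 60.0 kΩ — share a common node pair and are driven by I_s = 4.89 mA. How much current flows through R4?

I ≈ 2.81 mA

ΣG = 1/34.4 + 1/4.35 + 1/3.47 + 1/1.31 + 1/60.0 = 1.327.
Current divider: I(R4) = I_s · G_k/ΣG = 4.89 × (0.7634/1.327) = 4.89 × 0.5752 = 2.813 mA.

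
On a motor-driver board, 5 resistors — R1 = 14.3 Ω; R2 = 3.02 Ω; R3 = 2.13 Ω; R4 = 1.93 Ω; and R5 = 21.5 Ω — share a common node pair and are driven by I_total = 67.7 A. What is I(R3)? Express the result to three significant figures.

I ≈ 22.1 A

ΣG = 1/14.3 + 1/3.02 + 1/2.13 + 1/1.93 + 1/21.5 = 1.435.
R3 takes the fraction G_k/ΣG = 0.4695/1.435 = 0.3271, so I = 67.7 × 0.3271 = 22.15 A.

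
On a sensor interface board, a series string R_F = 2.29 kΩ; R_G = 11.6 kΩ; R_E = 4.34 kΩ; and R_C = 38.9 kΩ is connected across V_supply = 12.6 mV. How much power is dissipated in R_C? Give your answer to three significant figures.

P ≈ 1.89 nW

Series current I = V_supply/ΣR = 12.6/57.13 = 0.2205 µA.
V(R_C) = I·R = 8.579 mV; P = V·I = 8.579 × 0.2205 = 1.892 nW.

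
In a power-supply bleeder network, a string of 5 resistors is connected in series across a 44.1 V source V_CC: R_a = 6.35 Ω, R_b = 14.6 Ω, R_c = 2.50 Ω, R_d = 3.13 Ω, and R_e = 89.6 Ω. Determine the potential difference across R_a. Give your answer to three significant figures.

V ≈ 2.41 V

ΣR = 6.35 + 14.6 + 2.50 + 3.13 + 89.6 = 116.2 Ω.
Voltage divider: V = V_CC · (6.350 / 116.2) = 44.1 × 0.05466 = 2.410 V.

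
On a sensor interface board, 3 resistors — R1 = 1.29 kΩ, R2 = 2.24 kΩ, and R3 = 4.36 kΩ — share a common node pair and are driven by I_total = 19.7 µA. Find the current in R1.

I ≈ 10.5 µA

Conductances: ΣG = 1/1.29 + 1/2.24 + 1/4.36 = 1.451 (1/kΩ).
R1 takes the fraction G_k/ΣG = 0.7752/1.451 = 0.5343, so I = 19.7 × 0.5343 = 10.52 µA.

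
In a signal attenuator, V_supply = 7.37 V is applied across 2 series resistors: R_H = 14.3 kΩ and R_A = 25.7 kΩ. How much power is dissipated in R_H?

P ≈ 0.485 mW

ΣR = 40.00 kΩ → I = 7.37/40.00 = 0.1842 mA.
P(R_H) = I²·R_H = (0.1842)² × 14.3 = 0.4855 mW.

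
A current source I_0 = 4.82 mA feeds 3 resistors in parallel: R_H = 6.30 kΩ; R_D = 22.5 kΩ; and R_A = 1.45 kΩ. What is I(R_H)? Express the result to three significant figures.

Total conductance ΣG = 1/6.30 + 1/22.5 + 1/1.45 = 0.8928 (units of 1/kΩ).
Current divider: I(R_H) = I_0 · G_k/ΣG = 4.82 × (0.1587/0.8928) = 4.82 × 0.1778 = 0.8569 mA.

I ≈ 0.857 mA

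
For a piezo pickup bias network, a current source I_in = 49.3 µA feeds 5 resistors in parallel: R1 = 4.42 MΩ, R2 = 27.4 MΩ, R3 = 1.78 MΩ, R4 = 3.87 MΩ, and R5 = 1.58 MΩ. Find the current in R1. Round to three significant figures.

Conductances: ΣG = 1/4.42 + 1/27.4 + 1/1.78 + 1/3.87 + 1/1.58 = 1.716 (1/MΩ).
Current divider: I(R1) = I_in · G_k/ΣG = 49.3 × (0.2262/1.716) = 49.3 × 0.1319 = 6.500 µA.

I ≈ 6.50 µA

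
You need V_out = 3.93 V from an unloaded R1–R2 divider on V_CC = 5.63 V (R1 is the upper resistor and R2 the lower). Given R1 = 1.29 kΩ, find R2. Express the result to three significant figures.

V_out/V_CC = R2/(R1+R2) = 0.6980.
R2 = R1 · 0.6980/(1 − 0.6980) = 2.982 kΩ.

R2 ≈ 2.98 kΩ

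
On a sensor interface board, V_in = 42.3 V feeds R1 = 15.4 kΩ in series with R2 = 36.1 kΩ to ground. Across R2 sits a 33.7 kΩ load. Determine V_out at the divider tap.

The load sits in parallel with R2, giving an effective lower resistance R2' = R2·R_L/(R2+R_L) = 17.43 kΩ.
Now apply the divider: V_out = 42.3 × 0.5309 = 22.46 V.

V_out ≈ 22.5 V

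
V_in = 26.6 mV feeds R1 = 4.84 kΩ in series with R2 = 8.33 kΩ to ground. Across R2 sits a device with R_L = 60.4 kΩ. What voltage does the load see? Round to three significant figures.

V_out ≈ 16.0 mV

The load sits in parallel with R2, giving an effective lower resistance R2' = R2·R_L/(R2+R_L) = 7.320 kΩ.
Now apply the divider: V_out = 26.6 × 0.6020 = 16.01 mV.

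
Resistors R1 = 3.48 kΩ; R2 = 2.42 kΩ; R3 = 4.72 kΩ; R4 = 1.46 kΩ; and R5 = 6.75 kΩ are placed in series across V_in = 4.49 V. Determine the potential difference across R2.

ΣR = 3.48 + 2.42 + 4.72 + 1.46 + 6.75 = 18.83 kΩ.
By the voltage-divider rule, V = 4.49 × 2.420/18.83 = 0.5770 V.

V ≈ 0.577 V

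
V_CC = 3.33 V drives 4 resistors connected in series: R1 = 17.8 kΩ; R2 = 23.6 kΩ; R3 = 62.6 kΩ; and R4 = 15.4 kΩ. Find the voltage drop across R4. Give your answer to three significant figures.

Total series resistance ΣR = 17.8 + 23.6 + 62.6 + 15.4 = 119.4 kΩ.
By the voltage-divider rule, V = 3.33 × 15.40/119.4 = 0.4295 V.

V ≈ 0.429 V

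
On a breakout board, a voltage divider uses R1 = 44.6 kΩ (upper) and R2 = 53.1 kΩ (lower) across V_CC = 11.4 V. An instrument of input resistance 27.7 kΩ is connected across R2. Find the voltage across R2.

First combine the lower leg with the load: R2 ‖ R_L = 18.20 kΩ.
Now apply the divider: V_out = 11.4 × 0.2899 = 3.304 V.

V_out ≈ 3.30 V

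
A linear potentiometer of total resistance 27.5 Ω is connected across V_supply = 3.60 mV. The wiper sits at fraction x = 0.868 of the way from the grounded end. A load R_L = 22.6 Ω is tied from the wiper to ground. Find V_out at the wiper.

Split the track: R_lower = x·R_p = 23.87 Ω, R_upper = (1−x)·R_p = 3.630 Ω.
(x·R_p) ‖ R_L = 11.61 Ω.
Then V_out = V_supply · 11.61/(3.630 + 11.61) = 2.742 mV.

V_out ≈ 2.74 mV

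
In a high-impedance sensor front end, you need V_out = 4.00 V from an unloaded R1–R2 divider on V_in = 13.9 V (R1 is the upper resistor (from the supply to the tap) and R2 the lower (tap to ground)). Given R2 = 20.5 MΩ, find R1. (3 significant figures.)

The divider ratio is R2/(R1+R2) = 4.00/13.9 = 0.2878.
Rearranging, R1 = R2·(1−k)/k = 20.5 × 2.475 = 50.74 MΩ.

R1 ≈ 50.7 MΩ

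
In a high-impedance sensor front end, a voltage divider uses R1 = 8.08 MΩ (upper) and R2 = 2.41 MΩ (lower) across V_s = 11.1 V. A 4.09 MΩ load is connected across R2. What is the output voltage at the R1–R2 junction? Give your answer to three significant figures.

V_out ≈ 1.75 V

First combine the lower leg with the load: R2 ‖ R_L = 1.516 MΩ.
Now apply the divider: V_out = 11.1 × 0.1580 = 1.754 V.
(Unloaded it would be 2.55 V; the load pulls it down.)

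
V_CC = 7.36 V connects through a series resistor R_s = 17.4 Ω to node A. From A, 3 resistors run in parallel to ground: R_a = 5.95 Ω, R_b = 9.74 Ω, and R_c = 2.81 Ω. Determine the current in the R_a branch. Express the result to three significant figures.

Combine the parallel branches: R_p = (1/5.95 + 1/9.74 + 1/2.81)⁻¹ = 1.596 Ω.
Node voltage V_A = V_CC · R_p/(R_s + R_p) = 7.36 × 0.08401 = 0.6183 V.
I(R_a) = V_A / R_a = 0.6183/5.95 = 0.1039 A.
(Equivalently: I_total = 0.3875 A, then current-divider fraction G_k/ΣG = 0.2682.)

I ≈ 0.104 A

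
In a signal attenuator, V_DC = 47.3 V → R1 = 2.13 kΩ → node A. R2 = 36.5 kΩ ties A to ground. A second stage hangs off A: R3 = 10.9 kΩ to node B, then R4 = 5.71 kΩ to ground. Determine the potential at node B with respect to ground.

Node A sees R2 in parallel with the series input of stage 2, R3 + R4 = 16.61 kΩ.
R2 ‖ (R3+R4) = 11.42 kΩ.
So V_A = 47.3 × 0.8427 = 39.86 V.
Then the unloaded second divider: V_B = V_A × R4/(R3+R4) = 39.86 × 0.3438 = 13.70 V.

V_B ≈ 13.7 V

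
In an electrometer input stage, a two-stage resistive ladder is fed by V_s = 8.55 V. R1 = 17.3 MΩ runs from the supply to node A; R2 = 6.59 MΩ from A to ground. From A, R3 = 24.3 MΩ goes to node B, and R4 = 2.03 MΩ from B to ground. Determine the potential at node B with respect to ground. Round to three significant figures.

V_B ≈ 0.154 V

Node A sees R2 in parallel with the series input of stage 2, R3 + R4 = 26.33 MΩ.
R2 ‖ (R3+R4) = 5.271 MΩ.
First divider: V_A = V_s · 5.271/(17.3 + 5.271) = 1.997 V.
Stage 2 is unloaded, so V_B = V_A · R4/(R3+R4) = 1.997 × 2.03/26.33 = 0.1539 V.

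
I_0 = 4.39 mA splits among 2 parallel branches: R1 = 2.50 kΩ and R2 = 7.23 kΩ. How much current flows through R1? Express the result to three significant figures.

I ≈ 3.26 mA

Two-branch current divider: I_k = I_0 · R_other/(R_1 + R_2).
So I = 4.39 × 7.23/9.730 = 3.262 mA.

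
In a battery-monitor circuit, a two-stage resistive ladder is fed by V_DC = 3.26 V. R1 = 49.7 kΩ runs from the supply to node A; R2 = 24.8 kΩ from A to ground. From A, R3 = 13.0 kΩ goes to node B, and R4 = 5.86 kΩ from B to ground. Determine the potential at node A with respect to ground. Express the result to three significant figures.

Looking into the second stage from A: R3 + R4 = 18.86 kΩ appears in parallel with R2.
R2 ‖ (R3+R4) = 10.71 kΩ.
So V_A = 3.26 × 0.1773 = 0.5781 V.

V_A ≈ 0.578 V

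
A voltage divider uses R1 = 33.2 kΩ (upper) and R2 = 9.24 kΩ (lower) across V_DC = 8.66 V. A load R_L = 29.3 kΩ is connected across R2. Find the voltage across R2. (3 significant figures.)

First combine the lower leg with the load: R2 ‖ R_L = 7.025 kΩ.
Voltage divider with the loaded lower leg: V_out = 8.66 × 7.025/(33.2 + 7.025) = 8.66 × 0.1746 = 1.512 V.
(Unloaded it would be 1.89 V; the load pulls it down.)

V_out ≈ 1.51 V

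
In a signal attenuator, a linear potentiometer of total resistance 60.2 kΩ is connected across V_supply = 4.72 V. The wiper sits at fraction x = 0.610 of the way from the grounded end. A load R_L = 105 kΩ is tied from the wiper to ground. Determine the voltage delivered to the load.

The pot divides into 23.48 kΩ above the wiper and 36.72 kΩ below.
(x·R_p) ‖ R_L = 27.21 kΩ.
Loaded-divider output: V_out = 4.72 × 0.5368 = 2.534 V.

V_out ≈ 2.53 V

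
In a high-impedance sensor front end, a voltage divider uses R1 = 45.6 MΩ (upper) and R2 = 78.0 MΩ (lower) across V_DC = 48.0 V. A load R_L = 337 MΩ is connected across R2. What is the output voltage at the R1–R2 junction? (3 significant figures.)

V_out ≈ 27.9 V

The load sits in parallel with R2, giving an effective lower resistance R2' = R2·R_L/(R2+R_L) = 63.34 MΩ.
Now apply the divider: V_out = 48.0 × 0.5814 = 27.91 V.
(Unloaded it would be 30.3 V; the load pulls it down.)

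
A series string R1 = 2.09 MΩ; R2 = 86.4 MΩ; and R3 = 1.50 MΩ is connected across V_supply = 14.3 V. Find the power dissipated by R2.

P ≈ 2.18 µW

The common current is I = 14.3/89.99 = 0.1589 µA.
P(R2) = I²·R2 = (0.1589)² × 86.4 = 2.182 µW.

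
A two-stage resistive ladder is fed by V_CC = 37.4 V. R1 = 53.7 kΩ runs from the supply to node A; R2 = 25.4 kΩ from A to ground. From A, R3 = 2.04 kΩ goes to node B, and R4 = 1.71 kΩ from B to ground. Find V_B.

The second stage (R3 + R4 = 3.750 kΩ) loads node A in parallel with R2.
R2 ‖ (R3+R4) = 3.268 kΩ.
First divider: V_A = V_CC · 3.268/(53.7 + 3.268) = 2.145 V.
V_B = V_A × 0.4560 = 0.9782 V.

V_B ≈ 0.978 V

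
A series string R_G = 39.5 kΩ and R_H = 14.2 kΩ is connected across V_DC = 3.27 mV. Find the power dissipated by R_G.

ΣR = 53.70 kΩ → I = 3.27/53.70 = 0.06089 µA.
P = I²R = 0.003708 × 39.5 = 0.1465 nW.

P ≈ 0.146 nW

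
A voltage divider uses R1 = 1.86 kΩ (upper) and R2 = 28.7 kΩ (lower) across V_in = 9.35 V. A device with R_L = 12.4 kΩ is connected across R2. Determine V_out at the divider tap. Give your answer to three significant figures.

First combine the lower leg with the load: R2 ‖ R_L = 8.659 kΩ.
Then V_out = V_in · R2'/(R1 + R2') = 9.35 × 8.659/10.52 = 7.697 V.

V_out ≈ 7.70 V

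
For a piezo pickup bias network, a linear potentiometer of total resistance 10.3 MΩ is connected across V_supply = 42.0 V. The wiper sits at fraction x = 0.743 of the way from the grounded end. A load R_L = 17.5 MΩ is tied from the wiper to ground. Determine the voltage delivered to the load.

V_out ≈ 28.1 V

Split the track: R_lower = x·R_p = 7.653 MΩ, R_upper = (1−x)·R_p = 2.647 MΩ.
(x·R_p) ‖ R_L = 5.324 MΩ.
Then V_out = V_supply · 5.324/(2.647 + 5.324) = 28.05 V.
(Unloaded: V_out = x·V_supply = 31.2 V.)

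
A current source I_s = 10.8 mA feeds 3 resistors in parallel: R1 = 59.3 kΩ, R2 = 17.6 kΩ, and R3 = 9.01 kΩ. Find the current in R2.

ΣG = 1/59.3 + 1/17.6 + 1/9.01 = 0.1847.
Current divider: I(R2) = I_s · G_k/ΣG = 10.8 × (0.05682/0.1847) = 10.8 × 0.3077 = 3.323 mA.

I ≈ 3.32 mA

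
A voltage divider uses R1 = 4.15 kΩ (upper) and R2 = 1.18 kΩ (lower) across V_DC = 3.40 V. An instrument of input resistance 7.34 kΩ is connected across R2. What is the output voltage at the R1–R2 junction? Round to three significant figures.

First combine the lower leg with the load: R2 ‖ R_L = 1.017 kΩ.
Then V_out = V_DC · R2'/(R1 + R2') = 3.40 × 1.017/5.167 = 0.6690 V.
(Unloaded it would be 0.753 V; the load pulls it down.)

V_out ≈ 0.669 V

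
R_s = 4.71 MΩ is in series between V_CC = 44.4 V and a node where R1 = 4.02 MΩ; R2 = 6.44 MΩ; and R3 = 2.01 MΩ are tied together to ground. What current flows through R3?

I ≈ 4.21 µA

Combine the parallel branches: R_p = (1/4.02 + 1/6.44 + 1/2.01)⁻¹ = 1.109 MΩ.
V_A = 44.4 × 1.109/5.819 = 8.463 V.
I(R3) = V_A / R3 = 8.463/2.01 = 4.211 µA.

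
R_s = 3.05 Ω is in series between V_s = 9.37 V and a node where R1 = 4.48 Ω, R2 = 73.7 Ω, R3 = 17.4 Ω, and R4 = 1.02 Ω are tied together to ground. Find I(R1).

Combine the parallel branches: R_p = (1/4.48 + 1/73.7 + 1/17.4 + 1/1.02)⁻¹ = 0.7845 Ω.
V_A = 9.37 × 0.7845/3.835 = 1.917 V.
I(R1) = V_A / R1 = 1.917/4.48 = 0.4279 A.
(Equivalently: I_total = 2.444 A, then current-divider fraction G_k/ΣG = 0.1751.)

I ≈ 0.428 A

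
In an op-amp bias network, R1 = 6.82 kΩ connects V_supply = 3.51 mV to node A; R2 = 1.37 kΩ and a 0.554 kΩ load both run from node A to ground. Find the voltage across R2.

V_out ≈ 0.192 mV

The load sits in parallel with R2, giving an effective lower resistance R2' = R2·R_L/(R2+R_L) = 0.3945 kΩ.
Now apply the divider: V_out = 3.51 × 0.05468 = 0.1919 mV.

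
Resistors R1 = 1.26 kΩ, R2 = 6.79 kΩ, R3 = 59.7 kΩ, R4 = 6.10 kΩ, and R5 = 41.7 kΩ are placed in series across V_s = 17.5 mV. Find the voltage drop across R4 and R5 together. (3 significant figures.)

ΣR = 1.26 + 6.79 + 59.7 + 6.10 + 41.7 = 115.6 kΩ.
R_{R4..R5} = 6.10 + 41.7 = 47.80 kΩ.
V = V_s · R/ΣR = 17.5 × 0.4137 = 7.239 mV.

V ≈ 7.24 mV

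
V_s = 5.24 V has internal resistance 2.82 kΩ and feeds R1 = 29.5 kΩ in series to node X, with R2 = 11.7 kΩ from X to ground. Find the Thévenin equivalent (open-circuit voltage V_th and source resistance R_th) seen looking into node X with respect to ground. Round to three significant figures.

R1' = 2.82 + 29.5 = 32.32 kΩ (source resistance + R1).
Open-circuit (no load on X): V_th = V_s · R2/(R1' + R2) = 5.24 × 11.7/(32.32 + 11.7) = 1.393 V.
Looking into X with the source shorted: R_th = R1'·R2/(R1'+R2) = 32.32 × 11.7/44.02 = 8.590 kΩ.

V_th ≈ 1.39 V, R_th ≈ 8.59 kΩ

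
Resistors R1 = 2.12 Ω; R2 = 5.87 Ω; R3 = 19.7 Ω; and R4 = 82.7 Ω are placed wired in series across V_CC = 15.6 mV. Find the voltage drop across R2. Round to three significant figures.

V ≈ 0.830 mV

ΣR = 2.12 + 5.87 + 19.7 + 82.7 = 110.4 Ω.
V = V_CC · R/ΣR = 15.6 × 0.05318 = 0.8295 mV.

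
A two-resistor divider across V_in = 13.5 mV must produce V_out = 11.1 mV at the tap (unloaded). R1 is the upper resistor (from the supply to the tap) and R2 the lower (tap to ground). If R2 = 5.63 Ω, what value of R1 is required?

R1 ≈ 1.22 Ω

V_out/V_in = R2/(R1+R2) = 0.8222.
Rearranging, R1 = R2·(1−k)/k = 5.63 × 0.2162 = 1.217 Ω.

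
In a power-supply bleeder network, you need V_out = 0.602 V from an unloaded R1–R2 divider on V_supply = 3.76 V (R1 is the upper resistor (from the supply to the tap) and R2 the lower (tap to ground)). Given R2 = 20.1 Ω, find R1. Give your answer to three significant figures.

R1 ≈ 105 Ω

Required fraction k = V_out/V_supply = 0.1601.
So R1 = R2 · (V_supply/V_out − 1) = 20.1 × (3.76/0.602 − 1) = 20.1 × 5.246 = 105.4 Ω.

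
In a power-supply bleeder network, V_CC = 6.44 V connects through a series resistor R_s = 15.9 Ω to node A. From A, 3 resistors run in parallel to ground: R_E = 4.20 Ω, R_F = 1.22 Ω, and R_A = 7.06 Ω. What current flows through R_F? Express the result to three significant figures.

Combine the parallel branches: R_p = (1/4.20 + 1/1.22 + 1/7.06)⁻¹ = 0.8337 Ω.
V_A = 6.44 × 0.8337/16.73 = 0.3209 V.
Branch current I = V_A/R_F = 0.3209/1.22 = 0.2630 A.

I ≈ 0.263 A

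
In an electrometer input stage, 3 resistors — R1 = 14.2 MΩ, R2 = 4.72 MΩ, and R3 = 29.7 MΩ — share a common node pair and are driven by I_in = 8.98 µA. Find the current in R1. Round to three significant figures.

Conductances: ΣG = 1/14.2 + 1/4.72 + 1/29.7 = 0.3160 (1/MΩ).
R1 takes the fraction G_k/ΣG = 0.07042/0.3160 = 0.2229, so I = 8.98 × 0.2229 = 2.002 µA.

I ≈ 2.00 µA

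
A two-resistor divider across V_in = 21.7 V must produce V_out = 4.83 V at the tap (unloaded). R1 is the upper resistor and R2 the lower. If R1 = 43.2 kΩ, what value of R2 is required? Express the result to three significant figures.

Required fraction k = V_out/V_in = 0.2226.
So R2 = R1 · V_out/(V_in − V_out) = 43.2 × 4.83/(21.7 − 4.83) = 43.2 × 0.2863 = 12.37 kΩ.

R2 ≈ 12.4 kΩ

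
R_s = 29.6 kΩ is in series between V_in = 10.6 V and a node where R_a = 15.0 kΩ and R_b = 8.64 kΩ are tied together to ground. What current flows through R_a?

I ≈ 0.110 mA

Combine the parallel branches: R_p = (1/15.0 + 1/8.64)⁻¹ = 5.482 kΩ.
Node voltage V_A = V_in · R_p/(R_s + R_p) = 10.6 × 0.1563 = 1.656 V.
Branch current I = V_A/R_a = 1.656/15.0 = 0.1104 mA.
(Equivalently: I_total = 0.3021 mA, then current-divider fraction G_k/ΣG = 0.3655.)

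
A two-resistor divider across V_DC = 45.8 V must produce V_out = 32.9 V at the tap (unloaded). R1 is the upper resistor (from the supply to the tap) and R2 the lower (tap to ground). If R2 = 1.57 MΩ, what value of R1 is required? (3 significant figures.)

Required fraction k = V_out/V_DC = 0.7183.
Rearranging, R1 = R2·(1−k)/k = 1.57 × 0.3921 = 0.6156 MΩ.

R1 ≈ 0.616 MΩ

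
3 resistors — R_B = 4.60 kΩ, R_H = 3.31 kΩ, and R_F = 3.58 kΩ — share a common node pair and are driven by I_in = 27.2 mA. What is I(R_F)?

I ≈ 9.51 mA

Total conductance ΣG = 1/4.60 + 1/3.31 + 1/3.58 = 0.7988 (units of 1/kΩ).
By the current-divider rule, I = I_in · G_k/ΣG = 27.2 × 0.3497 = 9.511 mA.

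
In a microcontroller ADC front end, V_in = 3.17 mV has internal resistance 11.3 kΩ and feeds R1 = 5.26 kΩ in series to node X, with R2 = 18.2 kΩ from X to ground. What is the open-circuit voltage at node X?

V_th ≈ 1.66 mV

R1' = 11.3 + 5.26 = 16.56 kΩ (source resistance + R1).
Open-circuit (no load on X): V_th = V_in · R2/(R1' + R2) = 3.17 × 18.2/(16.56 + 18.2) = 1.660 mV.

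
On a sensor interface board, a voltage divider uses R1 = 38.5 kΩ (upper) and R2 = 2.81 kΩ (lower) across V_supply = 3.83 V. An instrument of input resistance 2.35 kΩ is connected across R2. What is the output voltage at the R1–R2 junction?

V_out ≈ 0.123 V

First combine the lower leg with the load: R2 ‖ R_L = 1.280 kΩ.
Now apply the divider: V_out = 3.83 × 0.03217 = 0.1232 V.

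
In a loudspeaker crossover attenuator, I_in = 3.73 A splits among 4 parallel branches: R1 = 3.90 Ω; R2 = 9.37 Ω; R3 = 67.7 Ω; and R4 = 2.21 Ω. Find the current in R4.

Conductances: ΣG = 1/3.90 + 1/9.37 + 1/67.7 + 1/2.21 = 0.8304 (1/Ω).
R4 takes the fraction G_k/ΣG = 0.4525/0.8304 = 0.5449, so I = 3.73 × 0.5449 = 2.033 A.

I ≈ 2.03 A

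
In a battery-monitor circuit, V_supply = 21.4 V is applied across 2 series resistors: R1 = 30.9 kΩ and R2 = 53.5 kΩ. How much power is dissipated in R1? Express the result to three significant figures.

Series current I = V_supply/ΣR = 21.4/84.40 = 0.2536 mA.
V(R1) = I·R = 7.835 V; P = V·I = 7.835 × 0.2536 = 1.987 mW.

P ≈ 1.99 mW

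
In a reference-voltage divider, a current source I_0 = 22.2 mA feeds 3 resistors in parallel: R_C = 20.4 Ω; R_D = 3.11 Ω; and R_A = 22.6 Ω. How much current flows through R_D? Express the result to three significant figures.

I ≈ 17.2 mA

Conductances: ΣG = 1/20.4 + 1/3.11 + 1/22.6 = 0.4148 (1/Ω).
R_D takes the fraction G_k/ΣG = 0.3215/0.4148 = 0.7752, so I = 22.2 × 0.7752 = 17.21 mA.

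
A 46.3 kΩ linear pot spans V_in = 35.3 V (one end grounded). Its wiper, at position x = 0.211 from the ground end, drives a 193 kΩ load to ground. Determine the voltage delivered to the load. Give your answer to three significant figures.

V_out ≈ 7.16 V

Lower segment x·R_p = 9.769 kΩ; upper segment (1−x)·R_p = 36.53 kΩ.
Lower segment in parallel with the load: 9.769 ‖ 193 = 9.299 kΩ.
Loaded-divider output: V_out = 35.3 × 0.2029 = 7.162 V.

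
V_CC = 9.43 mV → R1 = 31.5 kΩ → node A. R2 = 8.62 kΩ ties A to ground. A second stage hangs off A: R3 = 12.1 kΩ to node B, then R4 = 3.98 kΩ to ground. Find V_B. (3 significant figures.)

V_B ≈ 0.353 mV

Looking into the second stage from A: R3 + R4 = 16.08 kΩ appears in parallel with R2.
Effective lower resistance at A: R2 ‖ 16.08 = 5.612 kΩ.
First divider: V_A = V_CC · 5.612/(31.5 + 5.612) = 1.426 mV.
Stage 2 is unloaded, so V_B = V_A · R4/(R3+R4) = 1.426 × 3.98/16.08 = 0.3529 mV.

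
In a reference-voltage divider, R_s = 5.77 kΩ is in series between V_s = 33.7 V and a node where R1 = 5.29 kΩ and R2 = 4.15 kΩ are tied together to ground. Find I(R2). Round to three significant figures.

I ≈ 2.33 mA

Equivalent of the parallel group: R_p = 2.326 kΩ.
V_A = 33.7 × 2.326/8.096 = 9.681 V.
I(R2) = V_A / R2 = 9.681/4.15 = 2.333 mA.
(Equivalently: I_total = 4.163 mA, then current-divider fraction G_k/ΣG = 0.5604.)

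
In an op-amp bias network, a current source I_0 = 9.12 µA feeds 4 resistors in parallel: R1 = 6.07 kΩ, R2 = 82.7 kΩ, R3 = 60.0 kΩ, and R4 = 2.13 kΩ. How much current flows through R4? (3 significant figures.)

I ≈ 6.46 µA

Conductances: ΣG = 1/6.07 + 1/82.7 + 1/60.0 + 1/2.13 = 0.6630 (1/kΩ).
By the current-divider rule, I = I_0 · G_k/ΣG = 9.12 × 0.7081 = 6.458 µA.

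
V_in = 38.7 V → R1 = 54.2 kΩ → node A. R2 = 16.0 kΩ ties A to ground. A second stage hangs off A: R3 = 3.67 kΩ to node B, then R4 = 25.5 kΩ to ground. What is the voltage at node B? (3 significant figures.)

V_B ≈ 5.42 V

The second stage (R3 + R4 = 29.17 kΩ) loads node A in parallel with R2.
Effective lower resistance at A: R2 ‖ 29.17 = 10.33 kΩ.
First divider: V_A = V_in · 10.33/(54.2 + 10.33) = 6.196 V.
Then the unloaded second divider: V_B = V_A × R4/(R3+R4) = 6.196 × 0.8742 = 5.417 V.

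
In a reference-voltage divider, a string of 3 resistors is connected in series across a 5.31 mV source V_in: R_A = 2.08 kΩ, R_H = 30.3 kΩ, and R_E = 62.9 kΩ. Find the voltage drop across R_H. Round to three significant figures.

ΣR = 2.08 + 30.3 + 62.9 = 95.28 kΩ.
By the voltage-divider rule, V = 5.31 × 30.30/95.28 = 1.689 mV.

V ≈ 1.69 mV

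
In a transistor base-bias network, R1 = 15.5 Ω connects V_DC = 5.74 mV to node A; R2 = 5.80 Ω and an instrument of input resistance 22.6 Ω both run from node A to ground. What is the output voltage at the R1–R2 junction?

First combine the lower leg with the load: R2 ‖ R_L = 4.615 Ω.
Then V_out = V_DC · R2'/(R1 + R2') = 5.74 × 4.615/20.12 = 1.317 mV.

V_out ≈ 1.32 mV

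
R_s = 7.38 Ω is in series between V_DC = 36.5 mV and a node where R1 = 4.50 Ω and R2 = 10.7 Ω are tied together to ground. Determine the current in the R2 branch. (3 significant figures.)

Parallel bank: R_p = 1/(1/4.50 + 1/10.7) = 3.168 Ω.
V_A by voltage divider: V_A = 36.5 × 3.168/(7.38 + 3.168) = 10.96 mV.
I(R2) = V_A / R2 = 10.96/10.7 = 1.024 mA.

I ≈ 1.02 mA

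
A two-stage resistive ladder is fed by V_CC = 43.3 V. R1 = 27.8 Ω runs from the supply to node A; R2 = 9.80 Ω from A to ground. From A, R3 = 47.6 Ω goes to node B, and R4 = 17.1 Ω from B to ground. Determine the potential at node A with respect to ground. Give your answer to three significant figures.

V_A ≈ 10.1 V

The second stage (R3 + R4 = 64.70 Ω) loads node A in parallel with R2.
Effective lower resistance at A: R2 ‖ 64.70 = 8.511 Ω.
So V_A = 43.3 × 0.2344 = 10.15 V.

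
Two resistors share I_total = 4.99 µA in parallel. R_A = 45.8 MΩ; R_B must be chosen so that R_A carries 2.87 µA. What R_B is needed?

Two-branch current divider: I_A = I_total · R_B/(R_A + R_B).
With f = 0.5752, R_B = R_A · f/(1−f) = 45.8 × 1.354 = 62.00 MΩ.

R_B ≈ 62.0 MΩ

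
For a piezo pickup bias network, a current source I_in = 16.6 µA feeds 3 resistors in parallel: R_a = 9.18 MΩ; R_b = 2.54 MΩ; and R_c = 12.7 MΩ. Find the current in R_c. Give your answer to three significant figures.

Total conductance ΣG = 1/9.18 + 1/2.54 + 1/12.7 = 0.5814 (units of 1/MΩ).
Current divider: I(R_c) = I_in · G_k/ΣG = 16.6 × (0.07874/0.5814) = 16.6 × 0.1354 = 2.248 µA.

I ≈ 2.25 µA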